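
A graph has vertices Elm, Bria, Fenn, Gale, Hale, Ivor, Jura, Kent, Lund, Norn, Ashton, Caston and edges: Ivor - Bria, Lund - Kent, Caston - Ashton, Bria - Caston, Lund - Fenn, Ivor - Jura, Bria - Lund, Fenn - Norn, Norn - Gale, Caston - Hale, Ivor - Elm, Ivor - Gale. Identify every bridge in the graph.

Ashton-Caston, Bria-Caston, Caston-Hale, Elm-Ivor, Ivor-Jura, Kent-Lund

The edges on the cycle Ivor-Bria-Lund-Fenn-Norn-Gale-Ivor are not bridges since each lies on that cycle.
But removing Bria - Caston disconnects Bria from Caston; removing Ivor - Elm disconnects Ivor from Elm; removing Ivor - Jura disconnects Ivor from Jura; removing Ashton - Caston disconnects Ashton from Caston — these are bridges.
In total 6 edges are bridges.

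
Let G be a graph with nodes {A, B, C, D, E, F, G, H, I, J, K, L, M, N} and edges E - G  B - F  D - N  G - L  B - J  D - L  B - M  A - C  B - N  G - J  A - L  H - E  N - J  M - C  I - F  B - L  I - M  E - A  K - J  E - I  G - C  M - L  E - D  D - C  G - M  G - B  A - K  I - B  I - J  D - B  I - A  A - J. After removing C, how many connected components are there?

With C gone, the remaining components are: {A, B, D, E, F, G, H, I, J, K, L, M, N}.
That is 1 component.

1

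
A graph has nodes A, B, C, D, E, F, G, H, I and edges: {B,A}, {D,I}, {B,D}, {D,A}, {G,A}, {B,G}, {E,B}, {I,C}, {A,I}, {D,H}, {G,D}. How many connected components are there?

2

F is isolated — a component by itself.
Starting from A we can reach A, B, C, D, E, G, H, I. That is one component of size 8.
Total: 2 components.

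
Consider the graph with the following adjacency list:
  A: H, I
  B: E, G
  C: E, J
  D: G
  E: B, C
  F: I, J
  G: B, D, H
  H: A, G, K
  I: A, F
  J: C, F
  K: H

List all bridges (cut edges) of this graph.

The edges on the cycle B-E-C-J-F-I-A-H-G-B are not bridges since each lies on that cycle.
But removing G-D disconnects G from D; removing K-H disconnects K from H — these are bridges.

D-G, H-K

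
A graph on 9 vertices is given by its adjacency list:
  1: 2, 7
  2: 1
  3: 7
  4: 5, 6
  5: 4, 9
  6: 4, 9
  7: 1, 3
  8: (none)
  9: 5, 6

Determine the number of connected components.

3

8 is isolated — a component by itself.
Starting from 1 we can reach 1, 2, 3, 7. That is one component of size 4.
Starting from 4 we can reach 4, 5, 6, 9. That is one component of size 4.
Total: 3 components.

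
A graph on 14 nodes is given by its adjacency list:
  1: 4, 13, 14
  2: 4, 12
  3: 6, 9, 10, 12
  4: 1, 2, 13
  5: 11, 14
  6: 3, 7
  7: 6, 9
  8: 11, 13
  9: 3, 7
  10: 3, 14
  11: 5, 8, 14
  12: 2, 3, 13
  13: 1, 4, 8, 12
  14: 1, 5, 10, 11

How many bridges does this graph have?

The edges on the cycle 14-5-11-14 are not bridges since each lies on that cycle.
Every edge lies on some cycle, so there are no bridges.

0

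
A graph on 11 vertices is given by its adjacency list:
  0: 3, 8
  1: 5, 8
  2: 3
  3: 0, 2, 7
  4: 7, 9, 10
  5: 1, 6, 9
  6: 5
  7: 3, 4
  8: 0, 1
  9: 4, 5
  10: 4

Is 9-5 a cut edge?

No

After removing 9-5, the path 9-4-7-3-0-8-1-5 still connects them, so the edge is not a bridge.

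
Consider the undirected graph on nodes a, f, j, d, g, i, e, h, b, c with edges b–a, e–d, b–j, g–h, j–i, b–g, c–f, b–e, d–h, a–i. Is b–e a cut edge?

After removing b–e, the path b-g-h-d-e still connects them, so the edge is not a bridge.

No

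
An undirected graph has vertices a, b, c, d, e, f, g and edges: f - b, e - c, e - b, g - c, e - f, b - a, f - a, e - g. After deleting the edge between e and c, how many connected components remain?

e and c are still connected via e-g-c, so the component count stays at 2.

2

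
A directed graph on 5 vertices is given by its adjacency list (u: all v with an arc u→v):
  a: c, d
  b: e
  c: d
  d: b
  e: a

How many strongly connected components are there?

1

{a, b, c, d, e} are all mutually reachable — one SCC of size 5.
That gives 1 strongly connected component.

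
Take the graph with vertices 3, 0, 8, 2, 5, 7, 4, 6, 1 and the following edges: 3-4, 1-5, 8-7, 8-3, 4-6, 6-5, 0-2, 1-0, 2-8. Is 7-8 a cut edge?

Yes

Removing 7-8 leaves no path between 7 and 8: the component count goes from 1 to 2. So it is a bridge.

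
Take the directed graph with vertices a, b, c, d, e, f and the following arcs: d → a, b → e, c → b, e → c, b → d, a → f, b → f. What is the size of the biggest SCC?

3

{b, c, e} are all mutually reachable — one SCC of size 3.
{f} is an SCC by itself.
{d} is an SCC by itself.
{a} is an SCC by itself.
The largest has 3 vertices.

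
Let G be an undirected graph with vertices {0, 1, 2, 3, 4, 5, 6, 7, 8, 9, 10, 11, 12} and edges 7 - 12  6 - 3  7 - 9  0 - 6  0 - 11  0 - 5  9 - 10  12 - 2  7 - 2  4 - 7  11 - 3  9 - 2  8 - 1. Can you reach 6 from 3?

Yes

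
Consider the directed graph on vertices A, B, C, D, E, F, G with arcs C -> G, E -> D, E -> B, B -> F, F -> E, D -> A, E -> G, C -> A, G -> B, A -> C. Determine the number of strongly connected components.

1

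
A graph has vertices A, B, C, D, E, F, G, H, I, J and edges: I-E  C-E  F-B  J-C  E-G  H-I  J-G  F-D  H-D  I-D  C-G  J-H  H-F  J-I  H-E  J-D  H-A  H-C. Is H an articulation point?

Yes

Deleting H raises the number of components from 1 to 2, so H is a cut vertex.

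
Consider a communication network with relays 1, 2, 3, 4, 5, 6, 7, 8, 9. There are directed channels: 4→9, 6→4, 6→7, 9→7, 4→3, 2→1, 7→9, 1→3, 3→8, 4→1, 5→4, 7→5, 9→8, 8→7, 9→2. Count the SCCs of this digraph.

2

{1, 2, 3, 4, 5, 7, 8, 9} are all mutually reachable — one SCC of size 8.
{6} is an SCC by itself.
That gives 2 strongly connected components.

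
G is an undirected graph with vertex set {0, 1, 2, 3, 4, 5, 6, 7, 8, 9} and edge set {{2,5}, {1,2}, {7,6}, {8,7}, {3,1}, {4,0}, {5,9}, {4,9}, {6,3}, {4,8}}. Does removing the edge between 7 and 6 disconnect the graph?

No

After removing 7–6, the path 7-8-4-9-5-2-1-3-6 still connects them, so the edge is not a bridge.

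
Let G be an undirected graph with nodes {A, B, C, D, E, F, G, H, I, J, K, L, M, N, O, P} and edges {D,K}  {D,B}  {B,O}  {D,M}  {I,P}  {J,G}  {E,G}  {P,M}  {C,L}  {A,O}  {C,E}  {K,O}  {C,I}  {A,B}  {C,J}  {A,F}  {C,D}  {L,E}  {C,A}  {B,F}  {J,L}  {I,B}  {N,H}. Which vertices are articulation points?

C

Removing C increases the component count from 2 to 3, so C is a cut vertex.
By contrast removing D leaves 2 components; it is not a cut vertex. No other vertex is a cut vertex either.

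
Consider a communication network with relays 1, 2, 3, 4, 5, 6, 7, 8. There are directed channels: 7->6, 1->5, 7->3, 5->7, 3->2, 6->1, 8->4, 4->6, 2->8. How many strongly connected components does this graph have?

{1, 2, 3, 4, 5, 6, 7, 8} are all mutually reachable — one SCC of size 8.
That gives 1 strongly connected component.

1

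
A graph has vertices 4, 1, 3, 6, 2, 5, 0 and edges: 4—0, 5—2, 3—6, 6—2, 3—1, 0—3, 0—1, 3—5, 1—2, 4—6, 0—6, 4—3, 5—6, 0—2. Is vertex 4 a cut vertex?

No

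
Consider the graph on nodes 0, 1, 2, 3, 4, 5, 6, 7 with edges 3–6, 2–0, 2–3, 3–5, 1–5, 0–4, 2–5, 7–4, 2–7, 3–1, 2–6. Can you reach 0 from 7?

Yes

From 7 we can reach 0, 1, 2, 3, 4, 5, 6, 7, which includes 0.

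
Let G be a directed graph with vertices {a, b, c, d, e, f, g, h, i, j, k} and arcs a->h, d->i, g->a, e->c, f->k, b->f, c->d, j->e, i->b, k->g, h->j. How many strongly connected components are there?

1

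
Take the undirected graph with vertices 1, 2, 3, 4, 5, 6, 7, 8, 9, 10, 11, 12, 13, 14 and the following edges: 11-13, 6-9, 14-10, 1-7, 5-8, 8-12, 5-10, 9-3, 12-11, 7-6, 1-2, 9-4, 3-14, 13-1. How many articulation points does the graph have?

Removing 1 increases the component count from 1 to 2, so 1 is a cut vertex.
Removing 9 increases the component count from 1 to 2, so 9 is a cut vertex.
By contrast removing 3 leaves 1 component; it is not a cut vertex. No other vertex is a cut vertex either.

2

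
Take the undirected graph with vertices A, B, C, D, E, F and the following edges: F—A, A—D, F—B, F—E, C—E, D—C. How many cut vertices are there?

Removing F increases the component count from 1 to 2, so F is a cut vertex.
By contrast removing B leaves 1 component; it is not a cut vertex. No other vertex is a cut vertex either.

1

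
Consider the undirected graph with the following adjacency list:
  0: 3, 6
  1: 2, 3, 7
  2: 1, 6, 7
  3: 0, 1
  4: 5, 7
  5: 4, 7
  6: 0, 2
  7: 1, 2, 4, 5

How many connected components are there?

1

Starting from 0 we can reach 0, 1, 2, 3, 4, 5, 6, 7. That is one component of size 8.
Total: 1 component.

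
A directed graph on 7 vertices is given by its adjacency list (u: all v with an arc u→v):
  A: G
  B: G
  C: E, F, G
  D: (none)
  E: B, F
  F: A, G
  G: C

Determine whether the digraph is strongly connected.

There is no directed path from F to D, so the graph is not strongly connected.

No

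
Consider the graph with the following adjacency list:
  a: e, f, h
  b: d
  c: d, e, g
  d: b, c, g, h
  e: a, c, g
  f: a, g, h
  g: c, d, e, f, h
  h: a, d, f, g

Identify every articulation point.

Removing d increases the component count from 1 to 2, so d is a cut vertex.
By contrast removing f leaves 1 component; it is not a cut vertex. No other vertex is a cut vertex either.

d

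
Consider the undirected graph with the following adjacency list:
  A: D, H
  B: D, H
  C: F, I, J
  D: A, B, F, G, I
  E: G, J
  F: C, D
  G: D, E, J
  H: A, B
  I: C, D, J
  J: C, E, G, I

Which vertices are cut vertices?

D

Removing D increases the component count from 1 to 2, so D is a cut vertex.
By contrast removing F leaves 1 component; it is not a cut vertex. No other vertex is a cut vertex either.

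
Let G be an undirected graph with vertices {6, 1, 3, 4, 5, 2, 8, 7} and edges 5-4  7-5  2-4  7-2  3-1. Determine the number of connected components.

6 is isolated — a component by itself.
8 is isolated — a component by itself.
Starting from 1 we can reach 1, 3. That is one component of size 2.
Starting from 2 we can reach 2, 4, 5, 7. That is one component of size 4.
Total: 4 components.

4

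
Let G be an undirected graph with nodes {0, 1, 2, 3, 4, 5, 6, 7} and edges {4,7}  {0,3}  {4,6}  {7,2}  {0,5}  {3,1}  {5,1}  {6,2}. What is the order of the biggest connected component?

Starting from 2 we can reach 2, 4, 6, 7. That is one component of size 4.
Starting from 0 we can reach 0, 1, 3, 5. That is one component of size 4.
The largest has 4 vertices.

4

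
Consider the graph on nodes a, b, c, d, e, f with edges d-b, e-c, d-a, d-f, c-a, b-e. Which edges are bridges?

d-f

The edges on the cycle d-b-e-c-a-d are not bridges since each lies on that cycle.
But removing d-f disconnects d from f — this is a bridge.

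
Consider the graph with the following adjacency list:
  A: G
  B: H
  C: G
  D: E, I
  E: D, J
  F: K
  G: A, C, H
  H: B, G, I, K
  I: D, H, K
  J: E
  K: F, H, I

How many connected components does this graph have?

Starting from A we can reach A, B, C, D, E, F, G, H, I, J, K. That is one component of size 11.
Total: 1 component.

1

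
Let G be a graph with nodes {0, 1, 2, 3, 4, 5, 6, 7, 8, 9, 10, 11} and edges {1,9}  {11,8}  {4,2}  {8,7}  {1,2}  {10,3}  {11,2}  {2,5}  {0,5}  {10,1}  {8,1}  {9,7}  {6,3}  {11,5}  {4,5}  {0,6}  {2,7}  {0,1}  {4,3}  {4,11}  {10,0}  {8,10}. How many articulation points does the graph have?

0

Removing 3, for instance, still leaves 1 component. No single vertex removal increases the component count — the graph has no articulation points.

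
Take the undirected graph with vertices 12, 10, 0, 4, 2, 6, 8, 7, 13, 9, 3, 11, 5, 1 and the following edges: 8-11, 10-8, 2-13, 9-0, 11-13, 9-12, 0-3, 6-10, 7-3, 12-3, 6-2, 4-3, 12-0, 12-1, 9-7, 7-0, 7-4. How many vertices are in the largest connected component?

5 is isolated — a component by itself.
Starting from 2 we can reach 2, 6, 8, 10, 11, 13. That is one component of size 6.
Starting from 0 we can reach 0, 1, 3, 4, 7, 9, 12. That is one component of size 7.
The largest has 7 vertices.

7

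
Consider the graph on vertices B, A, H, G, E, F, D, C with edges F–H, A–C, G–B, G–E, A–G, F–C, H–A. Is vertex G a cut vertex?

Yes

Deleting G raises the number of components from 2 to 4, so G is a cut vertex.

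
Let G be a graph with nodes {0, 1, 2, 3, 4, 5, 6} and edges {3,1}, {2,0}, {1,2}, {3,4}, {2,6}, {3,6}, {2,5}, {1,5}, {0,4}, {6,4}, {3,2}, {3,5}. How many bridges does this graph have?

0

The edges on the cycle 3-1-2-6-4-3 are not bridges since each lies on that cycle.
Every edge lies on some cycle, so there are no bridges.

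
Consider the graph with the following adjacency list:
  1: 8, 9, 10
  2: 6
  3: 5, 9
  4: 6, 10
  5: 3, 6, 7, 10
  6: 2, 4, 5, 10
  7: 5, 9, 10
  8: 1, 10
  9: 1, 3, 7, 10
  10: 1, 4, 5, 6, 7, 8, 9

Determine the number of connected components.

1

Starting from 1 we can reach 1, 2, 3, 4, 5, 6, 7, 8, 9, 10. That is one component of size 10.
Total: 1 component.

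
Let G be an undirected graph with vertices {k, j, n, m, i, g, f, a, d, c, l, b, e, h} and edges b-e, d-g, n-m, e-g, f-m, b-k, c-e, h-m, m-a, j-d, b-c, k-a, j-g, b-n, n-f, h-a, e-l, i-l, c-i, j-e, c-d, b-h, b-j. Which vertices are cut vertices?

Removing b increases the component count from 1 to 2, so b is a cut vertex.
By contrast removing e leaves 1 component; it is not a cut vertex. No other vertex is a cut vertex either.

b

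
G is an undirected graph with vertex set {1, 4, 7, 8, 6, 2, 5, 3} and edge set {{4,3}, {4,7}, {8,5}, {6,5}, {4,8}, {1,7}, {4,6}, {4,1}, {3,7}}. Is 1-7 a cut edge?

No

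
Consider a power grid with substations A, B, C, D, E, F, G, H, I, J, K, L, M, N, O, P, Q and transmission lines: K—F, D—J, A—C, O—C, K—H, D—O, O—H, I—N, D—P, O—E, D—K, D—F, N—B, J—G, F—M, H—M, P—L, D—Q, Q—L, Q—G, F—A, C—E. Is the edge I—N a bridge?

Removing I—N leaves no path between I and N: the component count goes from 2 to 3. So it is a bridge.

Yes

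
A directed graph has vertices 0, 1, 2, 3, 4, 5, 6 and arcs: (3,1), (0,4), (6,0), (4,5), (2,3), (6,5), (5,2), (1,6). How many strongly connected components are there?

{0, 1, 2, 3, 4, 5, 6} are all mutually reachable — one SCC of size 7.
That gives 1 strongly connected component.

1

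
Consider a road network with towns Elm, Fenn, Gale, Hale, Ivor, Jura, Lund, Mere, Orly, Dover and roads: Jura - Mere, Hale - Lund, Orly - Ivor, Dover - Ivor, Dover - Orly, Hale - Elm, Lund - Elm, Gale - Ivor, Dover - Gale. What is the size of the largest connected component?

4

Fenn is isolated — a component by itself.
Starting from Jura we can reach Jura, Mere. That is one component of size 2.
Starting from Elm we can reach Elm, Hale, Lund. That is one component of size 3.
Starting from Gale we can reach Gale, Ivor, Orly, Dover. That is one component of size 4.
The largest has 4 vertices.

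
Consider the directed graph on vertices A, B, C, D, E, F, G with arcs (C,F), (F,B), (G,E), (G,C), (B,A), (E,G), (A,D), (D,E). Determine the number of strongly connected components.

1

{A, B, C, D, E, F, G} are all mutually reachable — one SCC of size 7.
That gives 1 strongly connected component.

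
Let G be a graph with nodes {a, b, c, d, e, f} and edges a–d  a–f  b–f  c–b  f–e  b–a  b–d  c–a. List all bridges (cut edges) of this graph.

The edges on the cycle b-a-d-b are not bridges since each lies on that cycle.
But removing e–f disconnects e from f — this is a bridge.

e-f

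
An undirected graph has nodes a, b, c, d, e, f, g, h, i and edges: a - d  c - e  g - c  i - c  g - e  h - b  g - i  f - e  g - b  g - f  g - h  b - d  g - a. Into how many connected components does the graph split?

1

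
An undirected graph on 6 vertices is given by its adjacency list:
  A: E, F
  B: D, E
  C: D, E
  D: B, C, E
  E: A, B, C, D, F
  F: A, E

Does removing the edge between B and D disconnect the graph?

No

After removing B-D, the path B-E-D still connects them, so the edge is not a bridge.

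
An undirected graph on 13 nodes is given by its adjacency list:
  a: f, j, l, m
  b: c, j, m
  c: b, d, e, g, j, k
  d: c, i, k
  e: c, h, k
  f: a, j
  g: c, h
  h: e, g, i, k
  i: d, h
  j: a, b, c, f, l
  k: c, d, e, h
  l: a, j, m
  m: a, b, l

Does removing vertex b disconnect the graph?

No

Deleting b leaves 1 component (was 1) (its neighbors c, j, m remain connected to each other), so b is not a cut vertex.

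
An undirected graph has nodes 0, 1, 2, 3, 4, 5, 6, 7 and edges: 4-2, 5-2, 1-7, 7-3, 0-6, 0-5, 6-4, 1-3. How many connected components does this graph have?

2

Starting from 1 we can reach 1, 3, 7. That is one component of size 3.
Starting from 0 we can reach 0, 2, 4, 5, 6. That is one component of size 5.
Total: 2 components.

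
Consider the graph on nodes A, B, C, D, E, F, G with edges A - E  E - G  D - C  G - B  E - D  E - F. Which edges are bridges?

removing G - E disconnects G from E; removing A - E disconnects A from E; removing F - E disconnects F from E; removing G - B disconnects G from B — these are bridges.
In total 6 edges are bridges.

A-E, B-G, C-D, D-E, E-F, E-G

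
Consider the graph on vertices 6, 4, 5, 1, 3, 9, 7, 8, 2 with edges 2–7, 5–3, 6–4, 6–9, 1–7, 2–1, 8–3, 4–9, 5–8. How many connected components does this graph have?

Starting from 4 we can reach 4, 6, 9. That is one component of size 3.
Starting from 3 we can reach 3, 5, 8. That is one component of size 3.
Starting from 1 we can reach 1, 2, 7. That is one component of size 3.
Total: 3 components.

3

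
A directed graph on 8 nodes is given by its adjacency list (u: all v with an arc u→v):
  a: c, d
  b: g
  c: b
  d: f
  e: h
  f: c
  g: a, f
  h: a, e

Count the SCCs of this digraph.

2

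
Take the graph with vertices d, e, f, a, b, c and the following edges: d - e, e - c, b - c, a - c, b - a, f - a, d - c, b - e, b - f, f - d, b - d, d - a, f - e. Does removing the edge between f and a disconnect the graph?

After removing f - a, the path f-b-a still connects them, so the edge is not a bridge.

No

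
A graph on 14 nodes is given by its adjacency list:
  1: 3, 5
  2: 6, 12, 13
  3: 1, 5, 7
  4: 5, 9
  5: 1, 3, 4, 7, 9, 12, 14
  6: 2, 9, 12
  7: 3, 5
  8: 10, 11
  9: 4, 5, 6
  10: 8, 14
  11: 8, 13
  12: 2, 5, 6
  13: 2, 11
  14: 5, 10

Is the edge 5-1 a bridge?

After removing 5-1, the path 5-3-1 still connects them, so the edge is not a bridge.

No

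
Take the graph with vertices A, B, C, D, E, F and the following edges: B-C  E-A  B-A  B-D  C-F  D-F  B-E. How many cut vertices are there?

Removing B increases the component count from 1 to 2, so B is a cut vertex.
By contrast removing F leaves 1 component; it is not a cut vertex. No other vertex is a cut vertex either.

1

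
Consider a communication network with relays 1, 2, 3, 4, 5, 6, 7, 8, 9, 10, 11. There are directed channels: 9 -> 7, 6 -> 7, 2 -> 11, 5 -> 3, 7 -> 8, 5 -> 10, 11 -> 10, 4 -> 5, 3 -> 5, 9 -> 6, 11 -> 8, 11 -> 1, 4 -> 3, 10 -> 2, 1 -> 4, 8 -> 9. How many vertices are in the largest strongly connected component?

7

{1, 2, 3, 4, 5, 10, 11} are all mutually reachable — one SCC of size 7.
{6, 7, 8, 9} are all mutually reachable — one SCC of size 4.
The largest has 7 vertices.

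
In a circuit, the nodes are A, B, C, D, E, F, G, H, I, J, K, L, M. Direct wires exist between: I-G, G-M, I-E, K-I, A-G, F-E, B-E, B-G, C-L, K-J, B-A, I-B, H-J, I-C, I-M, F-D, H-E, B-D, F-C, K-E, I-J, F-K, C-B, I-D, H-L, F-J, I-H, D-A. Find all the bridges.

The edges on the cycle B-D-A-B are not bridges since each lies on that cycle.
Every edge lies on some cycle, so there are no bridges.

none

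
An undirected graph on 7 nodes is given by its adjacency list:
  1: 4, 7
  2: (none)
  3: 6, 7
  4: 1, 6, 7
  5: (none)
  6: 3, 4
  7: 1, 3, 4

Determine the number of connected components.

3

2 is isolated — a component by itself.
5 is isolated — a component by itself.
Starting from 1 we can reach 1, 3, 4, 6, 7. That is one component of size 5.
Total: 3 components.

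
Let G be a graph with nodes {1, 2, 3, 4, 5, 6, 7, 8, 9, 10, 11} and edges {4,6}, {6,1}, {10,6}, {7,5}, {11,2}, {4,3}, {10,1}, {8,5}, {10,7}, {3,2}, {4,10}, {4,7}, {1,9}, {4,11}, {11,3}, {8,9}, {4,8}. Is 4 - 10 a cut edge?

After removing 4 - 10, the path 4-6-10 still connects them, so the edge is not a bridge.

No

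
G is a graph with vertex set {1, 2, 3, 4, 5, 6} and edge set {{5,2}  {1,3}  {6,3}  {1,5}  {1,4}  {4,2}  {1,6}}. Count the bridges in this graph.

The edges on the cycle 1-6-3-1 are not bridges since each lies on that cycle.
Every edge lies on some cycle, so there are no bridges.

0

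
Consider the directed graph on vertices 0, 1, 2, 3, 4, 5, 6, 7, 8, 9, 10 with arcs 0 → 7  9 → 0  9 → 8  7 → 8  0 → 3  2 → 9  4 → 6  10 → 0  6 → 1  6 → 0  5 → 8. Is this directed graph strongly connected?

There is no directed path from 7 to 6, so the graph is not strongly connected.

No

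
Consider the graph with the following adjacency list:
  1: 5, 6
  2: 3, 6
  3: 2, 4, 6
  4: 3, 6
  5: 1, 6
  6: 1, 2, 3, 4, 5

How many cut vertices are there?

Removing 6 increases the component count from 1 to 2, so 6 is a cut vertex.
By contrast removing 3 leaves 1 component; it is not a cut vertex. No other vertex is a cut vertex either.

1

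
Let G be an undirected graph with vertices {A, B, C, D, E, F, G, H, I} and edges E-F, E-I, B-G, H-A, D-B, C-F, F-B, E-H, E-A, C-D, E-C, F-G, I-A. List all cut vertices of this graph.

Removing E increases the component count from 1 to 2, so E is a cut vertex.
By contrast removing F leaves 1 component; it is not a cut vertex. No other vertex is a cut vertex either.

E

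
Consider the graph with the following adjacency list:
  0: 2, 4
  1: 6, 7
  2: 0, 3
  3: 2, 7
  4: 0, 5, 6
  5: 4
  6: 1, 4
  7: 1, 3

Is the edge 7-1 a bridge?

After removing 7-1, the path 7-3-2-0-4-6-1 still connects them, so the edge is not a bridge.

No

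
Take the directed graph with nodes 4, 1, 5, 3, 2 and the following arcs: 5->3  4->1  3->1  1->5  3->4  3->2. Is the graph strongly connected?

No

There is no directed path from 2 to 3, so the graph is not strongly connected.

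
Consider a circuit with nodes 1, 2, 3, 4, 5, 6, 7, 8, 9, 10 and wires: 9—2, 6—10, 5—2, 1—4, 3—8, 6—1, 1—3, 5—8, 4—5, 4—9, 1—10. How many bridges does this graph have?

The edges on the cycle 4-9-2-5-4 are not bridges since each lies on that cycle.
Every edge lies on some cycle, so there are no bridges.

0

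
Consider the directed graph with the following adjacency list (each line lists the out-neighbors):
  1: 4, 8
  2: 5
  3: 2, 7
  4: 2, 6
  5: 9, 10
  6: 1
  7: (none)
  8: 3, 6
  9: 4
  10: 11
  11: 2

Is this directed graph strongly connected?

No

There is no directed path from 7 to 6, so the graph is not strongly connected.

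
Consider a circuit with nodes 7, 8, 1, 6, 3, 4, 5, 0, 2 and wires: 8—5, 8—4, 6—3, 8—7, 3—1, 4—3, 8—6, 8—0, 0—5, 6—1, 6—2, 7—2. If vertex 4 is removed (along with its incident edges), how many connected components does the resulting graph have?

1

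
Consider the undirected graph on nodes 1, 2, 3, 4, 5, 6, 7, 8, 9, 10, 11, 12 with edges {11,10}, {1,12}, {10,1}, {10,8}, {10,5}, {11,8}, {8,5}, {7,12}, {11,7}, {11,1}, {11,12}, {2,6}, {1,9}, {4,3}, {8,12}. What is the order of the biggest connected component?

Starting from 3 we can reach 3, 4. That is one component of size 2.
Starting from 2 we can reach 2, 6. That is one component of size 2.
Starting from 1 we can reach 1, 5, 7, 8, 9, 10, 11, 12. That is one component of size 8.
The largest has 8 vertices.

8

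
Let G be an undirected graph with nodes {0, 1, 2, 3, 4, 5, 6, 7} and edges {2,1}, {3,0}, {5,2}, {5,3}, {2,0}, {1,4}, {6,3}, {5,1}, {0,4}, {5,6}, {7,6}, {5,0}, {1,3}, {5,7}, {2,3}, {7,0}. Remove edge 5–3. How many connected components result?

1

5 and 3 are still connected via 5-6-3, so the component count stays at 1.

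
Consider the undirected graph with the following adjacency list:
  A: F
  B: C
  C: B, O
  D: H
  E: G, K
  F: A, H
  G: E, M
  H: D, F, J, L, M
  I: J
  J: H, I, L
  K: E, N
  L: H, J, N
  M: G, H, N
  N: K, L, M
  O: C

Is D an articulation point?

No

Deleting D leaves 2 components (was 2), so D is not a cut vertex.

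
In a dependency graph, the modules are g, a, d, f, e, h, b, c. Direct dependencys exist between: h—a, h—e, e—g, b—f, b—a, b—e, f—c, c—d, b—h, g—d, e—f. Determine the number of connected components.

1

Starting from a we can reach a, b, c, d, e, f, g, h. That is one component of size 8.
Total: 1 component.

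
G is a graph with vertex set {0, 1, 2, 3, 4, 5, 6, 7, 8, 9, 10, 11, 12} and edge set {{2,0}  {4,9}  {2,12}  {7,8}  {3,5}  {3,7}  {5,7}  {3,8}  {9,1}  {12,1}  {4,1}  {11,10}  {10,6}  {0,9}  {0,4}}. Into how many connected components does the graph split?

3

Starting from 6 we can reach 6, 10, 11. That is one component of size 3.
Starting from 3 we can reach 3, 5, 7, 8. That is one component of size 4.
Starting from 0 we can reach 0, 1, 2, 4, 9, 12. That is one component of size 6.
Total: 3 components.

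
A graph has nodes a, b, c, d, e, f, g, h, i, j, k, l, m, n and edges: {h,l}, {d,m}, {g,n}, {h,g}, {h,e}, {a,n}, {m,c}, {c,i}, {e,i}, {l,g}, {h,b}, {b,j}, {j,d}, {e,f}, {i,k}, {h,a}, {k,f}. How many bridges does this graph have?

0

The edges on the cycle h-l-g-h are not bridges since each lies on that cycle.
Every edge lies on some cycle, so there are no bridges.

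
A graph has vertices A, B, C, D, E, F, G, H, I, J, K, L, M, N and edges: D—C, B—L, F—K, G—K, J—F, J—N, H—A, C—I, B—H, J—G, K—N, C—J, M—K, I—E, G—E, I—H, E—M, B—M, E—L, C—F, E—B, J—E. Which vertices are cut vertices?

C, H

Removing C increases the component count from 1 to 2, so C is a cut vertex.
Removing H increases the component count from 1 to 2, so H is a cut vertex.
By contrast removing M leaves 1 component; it is not a cut vertex. No other vertex is a cut vertex either.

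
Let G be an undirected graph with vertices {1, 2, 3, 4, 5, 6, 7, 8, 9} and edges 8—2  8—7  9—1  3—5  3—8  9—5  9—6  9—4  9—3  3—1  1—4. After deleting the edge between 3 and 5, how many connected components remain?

1

3 and 5 are still connected via 3-9-5, so the component count stays at 1.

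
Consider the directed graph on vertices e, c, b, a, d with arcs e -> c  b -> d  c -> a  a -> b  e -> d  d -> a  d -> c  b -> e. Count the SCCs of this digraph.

{a, b, c, d, e} are all mutually reachable — one SCC of size 5.
That gives 1 strongly connected component.

1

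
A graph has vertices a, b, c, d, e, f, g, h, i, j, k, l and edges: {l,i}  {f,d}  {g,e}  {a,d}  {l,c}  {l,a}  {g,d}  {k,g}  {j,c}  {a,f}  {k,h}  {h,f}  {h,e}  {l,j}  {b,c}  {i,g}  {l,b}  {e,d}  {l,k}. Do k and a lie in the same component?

From k we can reach a, b, c, d, e, f, g, h, i, j, k, l, which includes a.

Yes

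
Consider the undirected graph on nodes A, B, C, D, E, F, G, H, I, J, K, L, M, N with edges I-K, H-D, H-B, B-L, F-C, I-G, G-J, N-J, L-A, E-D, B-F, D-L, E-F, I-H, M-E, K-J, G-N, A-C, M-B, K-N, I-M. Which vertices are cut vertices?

I

Removing I increases the component count from 1 to 2, so I is a cut vertex.
By contrast removing C leaves 1 component; it is not a cut vertex. No other vertex is a cut vertex either.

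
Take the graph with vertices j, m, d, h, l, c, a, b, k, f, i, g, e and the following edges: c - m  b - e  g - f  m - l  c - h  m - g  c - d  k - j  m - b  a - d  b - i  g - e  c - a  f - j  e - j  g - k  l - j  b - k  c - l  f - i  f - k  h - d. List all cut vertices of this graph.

c

Removing c increases the component count from 1 to 2, so c is a cut vertex.
By contrast removing j leaves 1 component; it is not a cut vertex. No other vertex is a cut vertex either.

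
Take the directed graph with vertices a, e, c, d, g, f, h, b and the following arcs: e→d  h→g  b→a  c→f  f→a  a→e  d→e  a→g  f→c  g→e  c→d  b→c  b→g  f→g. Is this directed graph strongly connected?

No

There is no directed path from b to h, so the graph is not strongly connected.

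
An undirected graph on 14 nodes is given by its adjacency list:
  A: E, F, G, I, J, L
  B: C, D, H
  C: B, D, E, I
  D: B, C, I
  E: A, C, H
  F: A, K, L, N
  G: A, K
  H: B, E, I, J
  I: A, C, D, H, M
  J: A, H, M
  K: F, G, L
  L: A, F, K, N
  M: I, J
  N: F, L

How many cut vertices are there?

1

Removing A increases the component count from 1 to 2, so A is a cut vertex.
By contrast removing G leaves 1 component; it is not a cut vertex. No other vertex is a cut vertex either.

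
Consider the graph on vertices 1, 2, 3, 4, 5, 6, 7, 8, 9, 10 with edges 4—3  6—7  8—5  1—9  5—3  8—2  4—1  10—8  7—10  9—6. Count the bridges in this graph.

1

The edges on the cycle 4-1-9-6-7-10-8-5-3-4 are not bridges since each lies on that cycle.
But removing 2—8 disconnects 2 from 8 — this is a bridge.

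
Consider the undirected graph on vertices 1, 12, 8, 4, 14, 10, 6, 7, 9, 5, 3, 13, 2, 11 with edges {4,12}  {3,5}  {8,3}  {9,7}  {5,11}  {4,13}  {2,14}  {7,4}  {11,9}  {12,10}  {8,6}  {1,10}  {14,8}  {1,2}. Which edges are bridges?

The edges on the cycle 1-2-14-8-3-5-11-9-7-4-12-10-1 are not bridges since each lies on that cycle.
But removing 4 - 13 disconnects 4 from 13; removing 8 - 6 disconnects 8 from 6 — these are bridges.

13-4, 6-8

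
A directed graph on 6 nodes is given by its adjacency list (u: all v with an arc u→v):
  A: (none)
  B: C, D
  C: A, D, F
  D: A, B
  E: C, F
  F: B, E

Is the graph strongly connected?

There is no directed path from A to E, so the graph is not strongly connected.

No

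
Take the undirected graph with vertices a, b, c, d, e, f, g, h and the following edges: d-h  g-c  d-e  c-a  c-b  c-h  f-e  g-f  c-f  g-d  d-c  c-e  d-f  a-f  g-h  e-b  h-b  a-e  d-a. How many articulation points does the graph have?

Removing a, for instance, still leaves 1 component. No single vertex removal increases the component count — the graph has no articulation points.

0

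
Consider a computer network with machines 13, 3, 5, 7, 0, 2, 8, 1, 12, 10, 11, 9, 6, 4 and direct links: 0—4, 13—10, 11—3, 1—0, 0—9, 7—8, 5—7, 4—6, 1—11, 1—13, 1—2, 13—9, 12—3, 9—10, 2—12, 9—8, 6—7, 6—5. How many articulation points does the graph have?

1

Removing 1 increases the component count from 1 to 2, so 1 is a cut vertex.
By contrast removing 10 leaves 1 component; it is not a cut vertex. No other vertex is a cut vertex either.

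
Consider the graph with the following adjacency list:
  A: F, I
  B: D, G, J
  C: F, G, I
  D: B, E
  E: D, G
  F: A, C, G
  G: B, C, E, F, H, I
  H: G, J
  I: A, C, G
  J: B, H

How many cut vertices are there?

Removing G increases the component count from 1 to 2, so G is a cut vertex.
By contrast removing B leaves 1 component; it is not a cut vertex. No other vertex is a cut vertex either.

1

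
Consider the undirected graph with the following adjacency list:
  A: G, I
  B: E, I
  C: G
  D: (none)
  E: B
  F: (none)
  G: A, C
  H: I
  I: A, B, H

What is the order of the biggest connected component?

D is isolated — a component by itself.
F is isolated — a component by itself.
Starting from A we can reach A, B, C, E, G, H, I. That is one component of size 7.
The largest has 7 vertices.

7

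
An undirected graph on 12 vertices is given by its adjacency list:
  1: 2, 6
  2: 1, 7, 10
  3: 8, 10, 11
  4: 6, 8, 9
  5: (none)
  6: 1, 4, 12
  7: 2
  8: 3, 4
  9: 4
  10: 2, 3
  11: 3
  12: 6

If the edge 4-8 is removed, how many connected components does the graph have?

4 and 8 are still connected via 4-6-1-2-10-3-8, so the component count stays at 2.

2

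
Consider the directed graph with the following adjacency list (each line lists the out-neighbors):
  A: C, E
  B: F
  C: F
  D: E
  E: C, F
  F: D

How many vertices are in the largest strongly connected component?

4

{C, D, E, F} are all mutually reachable — one SCC of size 4.
{B} is an SCC by itself.
{A} is an SCC by itself.
The largest has 4 vertices.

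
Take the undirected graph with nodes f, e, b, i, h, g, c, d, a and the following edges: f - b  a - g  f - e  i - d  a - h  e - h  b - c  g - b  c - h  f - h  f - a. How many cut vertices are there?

0

Removing b, for instance, still leaves 2 components. No single vertex removal increases the component count — the graph has no articulation points.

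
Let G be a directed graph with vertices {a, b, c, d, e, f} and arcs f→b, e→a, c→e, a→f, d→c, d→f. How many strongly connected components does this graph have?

{a} is an SCC by itself.
{b} is an SCC by itself.
{f} is an SCC by itself.
{e} is an SCC by itself.
{d} is an SCC by itself.
(and 1 more singleton SCC)
That gives 6 strongly connected components.

6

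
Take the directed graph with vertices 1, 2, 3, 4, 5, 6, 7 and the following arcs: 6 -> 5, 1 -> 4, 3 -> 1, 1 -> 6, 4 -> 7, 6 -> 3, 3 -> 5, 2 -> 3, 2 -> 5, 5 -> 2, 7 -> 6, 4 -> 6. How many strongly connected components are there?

1

{1, 2, 3, 4, 5, 6, 7} are all mutually reachable — one SCC of size 7.
That gives 1 strongly connected component.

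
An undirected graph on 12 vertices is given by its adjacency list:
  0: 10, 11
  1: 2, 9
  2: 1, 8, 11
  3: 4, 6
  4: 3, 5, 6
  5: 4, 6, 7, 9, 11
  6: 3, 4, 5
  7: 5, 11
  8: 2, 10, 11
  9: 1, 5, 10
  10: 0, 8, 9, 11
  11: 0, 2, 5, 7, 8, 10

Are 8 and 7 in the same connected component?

Yes

From 8 we can reach 0, 1, 2, 3, 4, 5, 6, 7, 8, 9, 10, 11, which includes 7.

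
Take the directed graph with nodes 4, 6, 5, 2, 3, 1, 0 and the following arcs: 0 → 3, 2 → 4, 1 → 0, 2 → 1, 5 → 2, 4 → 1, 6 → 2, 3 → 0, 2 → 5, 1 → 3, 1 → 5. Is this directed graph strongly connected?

No

There is no directed path from 5 to 6, so the graph is not strongly connected.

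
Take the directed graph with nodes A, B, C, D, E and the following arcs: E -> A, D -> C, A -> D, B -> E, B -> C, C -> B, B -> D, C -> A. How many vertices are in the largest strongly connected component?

5

{A, B, C, D, E} are all mutually reachable — one SCC of size 5.
The largest has 5 vertices.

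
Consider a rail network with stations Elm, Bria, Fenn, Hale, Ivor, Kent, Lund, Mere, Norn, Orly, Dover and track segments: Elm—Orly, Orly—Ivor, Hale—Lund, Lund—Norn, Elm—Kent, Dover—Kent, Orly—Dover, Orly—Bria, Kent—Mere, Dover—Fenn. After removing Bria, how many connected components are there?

With Bria gone, the remaining components are: {Hale, Lund, Norn}; {Elm, Fenn, Ivor, Kent, Mere, Orly, Dover}.
That is 2 components.

2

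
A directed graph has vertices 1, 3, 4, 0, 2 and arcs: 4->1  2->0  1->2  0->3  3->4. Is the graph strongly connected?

Yes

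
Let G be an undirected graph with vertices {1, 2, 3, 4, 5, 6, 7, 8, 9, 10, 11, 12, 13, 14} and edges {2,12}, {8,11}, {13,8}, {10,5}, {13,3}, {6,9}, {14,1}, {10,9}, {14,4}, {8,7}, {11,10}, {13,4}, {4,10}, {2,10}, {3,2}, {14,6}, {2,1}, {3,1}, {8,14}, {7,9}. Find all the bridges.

The edges on the cycle 8-11-10-4-14-8 are not bridges since each lies on that cycle.
But removing 2—12 disconnects 2 from 12; removing 5—10 disconnects 5 from 10 — these are bridges.

10-5, 12-2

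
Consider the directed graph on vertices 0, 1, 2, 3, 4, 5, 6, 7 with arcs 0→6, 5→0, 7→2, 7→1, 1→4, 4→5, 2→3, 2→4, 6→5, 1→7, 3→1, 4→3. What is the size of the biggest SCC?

5

{1, 2, 3, 4, 7} are all mutually reachable — one SCC of size 5.
{0, 5, 6} are all mutually reachable — one SCC of size 3.
The largest has 5 vertices.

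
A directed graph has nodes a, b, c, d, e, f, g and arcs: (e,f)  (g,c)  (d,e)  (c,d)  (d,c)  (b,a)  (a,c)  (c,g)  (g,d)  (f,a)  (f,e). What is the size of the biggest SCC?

6

{a, c, d, e, f, g} are all mutually reachable — one SCC of size 6.
{b} is an SCC by itself.
The largest has 6 vertices.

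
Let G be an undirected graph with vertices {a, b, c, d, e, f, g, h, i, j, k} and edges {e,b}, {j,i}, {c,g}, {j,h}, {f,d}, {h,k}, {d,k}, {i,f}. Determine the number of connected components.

a is isolated — a component by itself.
Starting from c we can reach c, g. That is one component of size 2.
Starting from b we can reach b, e. That is one component of size 2.
Starting from d we can reach d, f, h, i, j, k. That is one component of size 6.
Total: 4 components.

4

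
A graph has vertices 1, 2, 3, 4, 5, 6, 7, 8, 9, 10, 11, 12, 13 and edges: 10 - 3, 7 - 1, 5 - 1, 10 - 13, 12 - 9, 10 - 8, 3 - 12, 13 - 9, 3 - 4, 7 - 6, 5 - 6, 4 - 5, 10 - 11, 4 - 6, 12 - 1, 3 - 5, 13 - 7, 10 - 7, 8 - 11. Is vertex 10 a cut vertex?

Yes

Deleting 10 raises the number of components from 2 to 3, so 10 is a cut vertex.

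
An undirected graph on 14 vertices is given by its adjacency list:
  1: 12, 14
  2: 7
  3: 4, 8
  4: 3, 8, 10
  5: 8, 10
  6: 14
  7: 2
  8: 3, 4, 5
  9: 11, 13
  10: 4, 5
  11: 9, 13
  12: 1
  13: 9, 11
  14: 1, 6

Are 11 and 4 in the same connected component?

The component containing 11 is {9, 11, 13}, and 4 is not in it.

No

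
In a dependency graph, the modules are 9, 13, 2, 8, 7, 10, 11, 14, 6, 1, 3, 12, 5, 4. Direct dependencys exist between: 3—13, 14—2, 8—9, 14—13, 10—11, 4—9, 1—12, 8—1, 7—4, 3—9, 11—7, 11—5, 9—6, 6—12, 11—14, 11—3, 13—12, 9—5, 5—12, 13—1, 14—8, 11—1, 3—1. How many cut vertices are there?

Removing 11 increases the component count from 1 to 2, so 11 is a cut vertex.
Removing 14 increases the component count from 1 to 2, so 14 is a cut vertex.
By contrast removing 9 leaves 1 component; it is not a cut vertex. No other vertex is a cut vertex either.

2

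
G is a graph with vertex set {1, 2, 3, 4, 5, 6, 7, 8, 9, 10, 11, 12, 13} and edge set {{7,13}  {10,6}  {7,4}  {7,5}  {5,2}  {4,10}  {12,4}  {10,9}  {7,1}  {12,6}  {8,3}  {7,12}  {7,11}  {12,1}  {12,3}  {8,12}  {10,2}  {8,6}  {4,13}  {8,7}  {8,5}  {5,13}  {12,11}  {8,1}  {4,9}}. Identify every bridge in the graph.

none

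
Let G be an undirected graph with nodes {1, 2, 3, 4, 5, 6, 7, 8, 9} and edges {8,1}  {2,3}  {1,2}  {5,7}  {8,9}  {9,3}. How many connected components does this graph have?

4

4 is isolated — a component by itself.
6 is isolated — a component by itself.
Starting from 5 we can reach 5, 7. That is one component of size 2.
Starting from 1 we can reach 1, 2, 3, 8, 9. That is one component of size 5.
Total: 4 components.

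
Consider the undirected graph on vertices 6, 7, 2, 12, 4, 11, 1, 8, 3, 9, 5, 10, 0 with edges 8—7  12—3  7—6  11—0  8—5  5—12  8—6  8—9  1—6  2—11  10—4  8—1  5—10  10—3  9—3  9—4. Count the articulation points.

2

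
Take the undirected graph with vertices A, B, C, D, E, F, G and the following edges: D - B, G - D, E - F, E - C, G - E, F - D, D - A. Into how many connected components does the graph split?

Starting from A we can reach A, B, C, D, E, F, G. That is one component of size 7.
Total: 1 component.

1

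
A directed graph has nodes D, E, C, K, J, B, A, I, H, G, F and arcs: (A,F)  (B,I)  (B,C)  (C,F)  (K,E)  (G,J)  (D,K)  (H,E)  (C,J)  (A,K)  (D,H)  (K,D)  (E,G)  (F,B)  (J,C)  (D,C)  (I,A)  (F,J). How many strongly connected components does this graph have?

1

{A, B, C, D, E, F, G, H, I, J, K} are all mutually reachable — one SCC of size 11.
That gives 1 strongly connected component.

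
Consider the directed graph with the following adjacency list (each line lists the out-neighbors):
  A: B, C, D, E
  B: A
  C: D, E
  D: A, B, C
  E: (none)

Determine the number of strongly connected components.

2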